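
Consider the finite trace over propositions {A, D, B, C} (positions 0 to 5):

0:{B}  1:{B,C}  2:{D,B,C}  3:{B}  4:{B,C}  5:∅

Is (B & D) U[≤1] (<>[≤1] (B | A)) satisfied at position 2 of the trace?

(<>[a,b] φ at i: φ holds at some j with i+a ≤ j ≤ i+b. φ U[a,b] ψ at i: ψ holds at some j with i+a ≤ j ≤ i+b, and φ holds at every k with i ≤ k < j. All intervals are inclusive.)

True

Need some j in [2,3] with <>[≤1] (B | A), and (B & D) at every k in [2,j-1].
  j=2: <>[≤1] (B | A) holds; no prefix to check → satisfied.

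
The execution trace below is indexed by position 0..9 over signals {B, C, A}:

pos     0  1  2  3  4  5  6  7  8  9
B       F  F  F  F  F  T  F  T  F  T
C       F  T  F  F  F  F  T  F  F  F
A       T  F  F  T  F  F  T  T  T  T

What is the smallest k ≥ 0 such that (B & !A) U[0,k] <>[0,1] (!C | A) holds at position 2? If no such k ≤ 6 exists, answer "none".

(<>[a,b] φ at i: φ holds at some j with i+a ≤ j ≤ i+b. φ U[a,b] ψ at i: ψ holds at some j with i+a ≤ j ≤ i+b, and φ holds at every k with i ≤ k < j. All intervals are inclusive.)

0

Need earliest j ≥ 2 with <>[0,1] (!C | A), and (B & !A) at every k in [2,j-1].
  j=2: rhs holds (empty prefix). k = 0.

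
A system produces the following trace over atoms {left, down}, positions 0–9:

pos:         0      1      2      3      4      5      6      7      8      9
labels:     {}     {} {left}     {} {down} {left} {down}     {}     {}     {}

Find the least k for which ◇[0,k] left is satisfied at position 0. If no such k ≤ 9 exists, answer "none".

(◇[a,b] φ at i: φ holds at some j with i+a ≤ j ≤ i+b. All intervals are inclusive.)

Scan j = 0,1,… for left:
  j=0: fails
  j=1: fails
  j=2: holds
First hit at j=2, so smallest k = 2-0 = 2.

2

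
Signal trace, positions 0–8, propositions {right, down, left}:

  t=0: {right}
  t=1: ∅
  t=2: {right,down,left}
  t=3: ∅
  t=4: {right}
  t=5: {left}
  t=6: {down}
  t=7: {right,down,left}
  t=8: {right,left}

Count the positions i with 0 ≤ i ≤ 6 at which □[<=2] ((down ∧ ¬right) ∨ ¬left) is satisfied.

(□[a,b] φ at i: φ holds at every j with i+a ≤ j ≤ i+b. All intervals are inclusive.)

0

Evaluate at each i in [0,6]:
  i=0: ✗ (fails at j=2)
  i=1: ✗ (fails at j=2)
  i=2: ✗ (fails at j=2)
  i=3: ✗ (fails at j=5)
  i=4: ✗ (fails at j=5)
  i=5: ✗ (fails at j=5)
  i=6: ✗ (fails at j=7)
Positions where it holds: {} → 0.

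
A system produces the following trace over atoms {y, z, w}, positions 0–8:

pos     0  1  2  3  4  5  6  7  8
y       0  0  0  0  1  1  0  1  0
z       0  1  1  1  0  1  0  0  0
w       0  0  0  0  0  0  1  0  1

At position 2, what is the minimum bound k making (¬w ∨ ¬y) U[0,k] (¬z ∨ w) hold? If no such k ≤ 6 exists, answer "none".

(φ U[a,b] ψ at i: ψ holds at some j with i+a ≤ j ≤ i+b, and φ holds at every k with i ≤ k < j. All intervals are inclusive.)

Need earliest j ≥ 2 with (¬z ∨ w), and (¬w ∨ ¬y) at every k in [2,j-1].
  j=2: rhs fails.
  j=3: rhs fails.
  j=4: rhs holds; lhs holds on [2,3]. k = 2.

2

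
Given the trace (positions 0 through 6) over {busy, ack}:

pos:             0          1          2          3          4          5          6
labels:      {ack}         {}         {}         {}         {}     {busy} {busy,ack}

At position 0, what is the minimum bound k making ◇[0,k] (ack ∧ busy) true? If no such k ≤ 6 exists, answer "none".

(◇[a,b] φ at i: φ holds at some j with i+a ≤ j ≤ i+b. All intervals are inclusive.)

6

Scan j = 0,1,… for (ack ∧ busy):
  j=0: fails
  j=1: fails
  j=2: fails
  j=3: fails
  j=4: fails
  j=5: fails
  j=6: holds
First hit at j=6, so smallest k = 6-0 = 6.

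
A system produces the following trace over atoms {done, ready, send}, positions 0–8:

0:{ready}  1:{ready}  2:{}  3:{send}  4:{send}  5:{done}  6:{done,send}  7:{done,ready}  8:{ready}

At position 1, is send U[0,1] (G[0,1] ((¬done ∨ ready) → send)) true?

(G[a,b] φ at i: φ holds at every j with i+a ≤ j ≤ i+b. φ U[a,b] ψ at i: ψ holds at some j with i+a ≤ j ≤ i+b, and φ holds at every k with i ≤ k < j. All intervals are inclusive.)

Need some j in [1,2] with G[0,1] ((¬done ∨ ready) → send), and send at every k in [1,j-1].
  j=1: G[0,1] ((¬done ∨ ready) → send) — fails at 1.
  j=2: G[0,1] ((¬done ∨ ready) → send) — fails at 2.
No j in the window works → until fails.

Does not hold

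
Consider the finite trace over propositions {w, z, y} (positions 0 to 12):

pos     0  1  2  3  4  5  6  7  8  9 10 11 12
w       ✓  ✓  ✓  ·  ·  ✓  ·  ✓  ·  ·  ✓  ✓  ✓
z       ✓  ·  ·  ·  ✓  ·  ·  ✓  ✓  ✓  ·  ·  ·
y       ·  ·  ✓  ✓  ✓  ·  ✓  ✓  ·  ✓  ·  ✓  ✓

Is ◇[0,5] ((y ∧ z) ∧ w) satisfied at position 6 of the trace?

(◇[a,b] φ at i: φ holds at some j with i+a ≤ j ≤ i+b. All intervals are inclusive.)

Check ((y ∧ z) ∧ w) at each j in [6,11]:
  j=6: false
  j=7: true
  j=8: false
  j=9: false
  j=10: false
  j=11: false
Found at j=7 → formula holds.

Yes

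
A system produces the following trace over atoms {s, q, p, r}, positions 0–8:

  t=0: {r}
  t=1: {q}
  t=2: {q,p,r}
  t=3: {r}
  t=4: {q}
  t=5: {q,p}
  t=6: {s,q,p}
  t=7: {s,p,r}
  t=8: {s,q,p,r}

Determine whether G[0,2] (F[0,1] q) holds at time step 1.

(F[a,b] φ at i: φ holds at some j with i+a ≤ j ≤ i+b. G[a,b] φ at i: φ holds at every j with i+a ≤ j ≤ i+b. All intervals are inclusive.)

Check F[0,1] q at every j in [1,3]:
  j=1: holds (witness at 1)
  j=2: holds (witness at 2)
  j=3: holds (witness at 4)
All positions satisfy it → formula holds.

True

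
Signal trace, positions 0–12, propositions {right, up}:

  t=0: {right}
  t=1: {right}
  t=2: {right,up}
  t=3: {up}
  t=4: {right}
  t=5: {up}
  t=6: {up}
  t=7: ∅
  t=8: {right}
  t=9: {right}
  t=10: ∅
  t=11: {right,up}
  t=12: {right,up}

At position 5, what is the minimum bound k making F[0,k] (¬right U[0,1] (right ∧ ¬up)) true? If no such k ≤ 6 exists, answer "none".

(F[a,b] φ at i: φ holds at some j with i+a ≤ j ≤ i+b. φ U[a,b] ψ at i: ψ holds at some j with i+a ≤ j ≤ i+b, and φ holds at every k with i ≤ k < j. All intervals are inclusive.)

Scan j = 5,6,… for (¬right U[0,1] (right ∧ ¬up)):
  j=5: fails
  j=6: fails
  j=7: holds
First hit at j=7, so smallest k = 7-5 = 2.

2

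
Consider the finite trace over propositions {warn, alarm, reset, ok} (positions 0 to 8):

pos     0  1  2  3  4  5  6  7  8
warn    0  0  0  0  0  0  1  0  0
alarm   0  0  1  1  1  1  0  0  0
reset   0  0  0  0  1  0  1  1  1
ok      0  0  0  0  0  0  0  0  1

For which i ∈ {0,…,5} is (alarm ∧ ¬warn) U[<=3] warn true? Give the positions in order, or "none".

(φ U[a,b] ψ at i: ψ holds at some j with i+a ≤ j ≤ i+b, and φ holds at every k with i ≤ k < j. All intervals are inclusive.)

Evaluate at each i in [0,5]:
  i=0: ✗ (no rhs in [0,3])
  i=1: ✗ (no rhs in [1,4])
  i=2: ✗ (no rhs in [2,5])
  i=3: ✓ (rhs at j=6; lhs holds on [3,5])
  i=4: ✓ (rhs at j=6; lhs holds on [4,5])
  i=5: ✓ (rhs at j=6; lhs holds on [5,5])

3, 4, 5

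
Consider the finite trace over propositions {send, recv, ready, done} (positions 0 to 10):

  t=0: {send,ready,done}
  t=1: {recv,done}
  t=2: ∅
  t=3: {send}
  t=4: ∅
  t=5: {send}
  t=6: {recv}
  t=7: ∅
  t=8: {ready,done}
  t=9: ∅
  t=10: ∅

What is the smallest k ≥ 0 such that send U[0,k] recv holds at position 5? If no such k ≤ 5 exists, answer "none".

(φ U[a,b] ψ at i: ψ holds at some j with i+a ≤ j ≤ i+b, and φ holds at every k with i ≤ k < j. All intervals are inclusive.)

Need earliest j ≥ 5 with recv, and send at every k in [5,j-1].
  j=5: rhs fails.
  j=6: rhs holds; lhs holds on [5,5]. k = 1.

1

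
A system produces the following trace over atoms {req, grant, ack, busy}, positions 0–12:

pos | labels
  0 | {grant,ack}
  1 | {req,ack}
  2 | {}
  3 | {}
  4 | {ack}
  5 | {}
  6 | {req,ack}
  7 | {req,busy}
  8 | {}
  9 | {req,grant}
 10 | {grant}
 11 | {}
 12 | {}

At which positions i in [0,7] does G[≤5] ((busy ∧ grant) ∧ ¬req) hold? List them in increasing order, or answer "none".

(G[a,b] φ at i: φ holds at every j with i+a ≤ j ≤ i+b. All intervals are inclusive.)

Evaluate at each i in [0,7]:
  i=0: ✗ (fails at j=0)
  i=1: ✗ (fails at j=1)
  i=2: ✗ (fails at j=2)
  i=3: ✗ (fails at j=3)
  i=4: ✗ (fails at j=4)
  i=5: ✗ (fails at j=5)
  i=6: ✗ (fails at j=6)
  i=7: ✗ (fails at j=7)

none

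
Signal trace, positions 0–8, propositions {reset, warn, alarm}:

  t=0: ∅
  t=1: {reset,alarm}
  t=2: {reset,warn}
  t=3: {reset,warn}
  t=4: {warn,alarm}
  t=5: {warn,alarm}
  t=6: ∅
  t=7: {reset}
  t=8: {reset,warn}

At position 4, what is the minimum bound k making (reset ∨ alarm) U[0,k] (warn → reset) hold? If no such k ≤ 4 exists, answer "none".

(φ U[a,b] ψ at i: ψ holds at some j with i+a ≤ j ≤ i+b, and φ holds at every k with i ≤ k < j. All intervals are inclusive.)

Need earliest j ≥ 4 with (warn → reset), and (reset ∨ alarm) at every k in [4,j-1].
  j=4: rhs fails.
  j=5: rhs fails.
  j=6: rhs holds; lhs holds on [4,5]. k = 2.

2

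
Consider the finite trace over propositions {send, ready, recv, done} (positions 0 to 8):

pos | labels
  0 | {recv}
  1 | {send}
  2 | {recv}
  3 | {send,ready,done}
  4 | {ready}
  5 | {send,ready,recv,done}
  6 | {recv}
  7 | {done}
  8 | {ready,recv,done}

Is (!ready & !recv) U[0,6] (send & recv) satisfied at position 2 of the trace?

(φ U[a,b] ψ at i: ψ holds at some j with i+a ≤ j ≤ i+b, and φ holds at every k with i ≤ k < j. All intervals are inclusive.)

Need some j in [2,8] with (send & recv), and (!ready & !recv) at every k in [2,j-1].
  j=2: (send & recv) false.
  j=3: (send & recv) false.
  j=4: (send & recv) false.
  j=5: (send & recv) holds, but (!ready & !recv) fails at k=2 → not this j.
  j=6: (send & recv) false.
  j=7: (send & recv) false.
  j=8: (send & recv) false.
No j in the window works → until fails.

False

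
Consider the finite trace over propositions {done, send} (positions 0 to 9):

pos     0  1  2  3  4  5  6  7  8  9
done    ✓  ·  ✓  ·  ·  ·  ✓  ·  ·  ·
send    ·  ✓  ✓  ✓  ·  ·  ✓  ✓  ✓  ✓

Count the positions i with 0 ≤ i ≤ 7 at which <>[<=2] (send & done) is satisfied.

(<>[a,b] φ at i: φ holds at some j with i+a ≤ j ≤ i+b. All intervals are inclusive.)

6

Evaluate at each i in [0,7]:
  i=0: ✓ (witness j=2)
  i=1: ✓ (witness j=2)
  i=2: ✓ (witness j=2)
  i=3: ✗ (none in [3,5])
  i=4: ✓ (witness j=6)
  i=5: ✓ (witness j=6)
  i=6: ✓ (witness j=6)
  i=7: ✗ (none in [7,9])
Positions where it holds: {0, 1, 2, 4, 5, 6} → 6.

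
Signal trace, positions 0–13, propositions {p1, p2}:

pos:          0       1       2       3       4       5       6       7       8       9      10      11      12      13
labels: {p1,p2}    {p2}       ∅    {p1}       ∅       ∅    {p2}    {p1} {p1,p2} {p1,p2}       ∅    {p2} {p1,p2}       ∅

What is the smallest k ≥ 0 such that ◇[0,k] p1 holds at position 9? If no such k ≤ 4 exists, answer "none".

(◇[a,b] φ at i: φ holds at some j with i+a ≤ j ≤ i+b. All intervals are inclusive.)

0

Scan j = 9,10,… for p1:
  j=9: holds
First hit at j=9, so smallest k = 9-9 = 0.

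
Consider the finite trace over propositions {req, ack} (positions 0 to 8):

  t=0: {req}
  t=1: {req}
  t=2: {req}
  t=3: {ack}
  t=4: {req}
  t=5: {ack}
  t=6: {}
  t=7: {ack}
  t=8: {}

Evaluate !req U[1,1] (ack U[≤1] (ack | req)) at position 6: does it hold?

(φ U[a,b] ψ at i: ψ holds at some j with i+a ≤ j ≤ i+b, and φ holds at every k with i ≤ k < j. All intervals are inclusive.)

Holds

Need some j in [7,7] with (ack U[≤1] (ack | req)), and !req at every k in [6,j-1].
  j=7: (ack U[≤1] (ack | req)) holds; !req holds at every k in [6,6] → satisfied.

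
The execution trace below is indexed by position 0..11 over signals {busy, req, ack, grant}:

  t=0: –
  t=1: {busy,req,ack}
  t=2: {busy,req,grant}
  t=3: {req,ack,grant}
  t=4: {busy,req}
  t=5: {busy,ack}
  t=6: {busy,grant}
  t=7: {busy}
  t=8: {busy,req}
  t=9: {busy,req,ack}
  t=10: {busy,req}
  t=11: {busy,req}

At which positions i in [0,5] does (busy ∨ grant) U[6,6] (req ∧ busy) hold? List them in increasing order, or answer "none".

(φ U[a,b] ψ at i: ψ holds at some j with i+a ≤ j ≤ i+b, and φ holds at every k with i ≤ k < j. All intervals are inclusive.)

Evaluate at each i in [0,5]:
  i=0: ✗ (no rhs in [6,6])
  i=1: ✗ (no rhs in [7,7])
  i=2: ✓ (rhs at j=8; lhs holds on [2,7])
  i=3: ✓ (rhs at j=9; lhs holds on [3,8])
  i=4: ✓ (rhs at j=10; lhs holds on [4,9])
  i=5: ✓ (rhs at j=11; lhs holds on [5,10])

2, 3, 4, 5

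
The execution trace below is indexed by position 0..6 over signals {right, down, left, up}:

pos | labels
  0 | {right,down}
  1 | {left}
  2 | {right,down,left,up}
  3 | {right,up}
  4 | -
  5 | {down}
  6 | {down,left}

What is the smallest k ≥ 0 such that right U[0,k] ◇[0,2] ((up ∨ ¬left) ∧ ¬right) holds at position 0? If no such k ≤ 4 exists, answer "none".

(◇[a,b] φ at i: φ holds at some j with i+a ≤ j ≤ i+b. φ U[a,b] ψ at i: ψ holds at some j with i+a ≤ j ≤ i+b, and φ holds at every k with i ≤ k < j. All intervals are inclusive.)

Need earliest j ≥ 0 with ◇[0,2] ((up ∨ ¬left) ∧ ¬right), and right at every k in [0,j-1].
  j=0: rhs fails.
  j=1: rhs fails.
  j=2: rhs holds but lhs fails at k=1.
  j=3: rhs holds but lhs fails at k=1.
  j=4: rhs holds but lhs fails at k=1.
No witness within the range → none.

none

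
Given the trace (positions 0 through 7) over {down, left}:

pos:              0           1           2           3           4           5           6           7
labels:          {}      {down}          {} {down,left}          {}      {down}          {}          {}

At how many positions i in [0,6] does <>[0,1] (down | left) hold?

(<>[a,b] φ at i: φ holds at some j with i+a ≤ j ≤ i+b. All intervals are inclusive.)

Evaluate at each i in [0,6]:
  i=0: ✓ (witness j=1)
  i=1: ✓ (witness j=1)
  i=2: ✓ (witness j=3)
  i=3: ✓ (witness j=3)
  i=4: ✓ (witness j=5)
  i=5: ✓ (witness j=5)
  i=6: ✗ (none in [6,7])
Positions where it holds: {0, 1, 2, 3, 4, 5} → 6.

6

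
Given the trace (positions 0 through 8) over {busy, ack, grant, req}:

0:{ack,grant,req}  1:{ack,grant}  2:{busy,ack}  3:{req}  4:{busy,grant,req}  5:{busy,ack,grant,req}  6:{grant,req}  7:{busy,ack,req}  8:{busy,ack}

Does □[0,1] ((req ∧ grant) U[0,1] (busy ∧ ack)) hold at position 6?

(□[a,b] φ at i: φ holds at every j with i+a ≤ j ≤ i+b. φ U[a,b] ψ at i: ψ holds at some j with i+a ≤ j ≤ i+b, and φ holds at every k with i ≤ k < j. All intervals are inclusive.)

Holds

Check ((req ∧ grant) U[0,1] (busy ∧ ack)) at every j in [6,7]:
  j=6: holds
  j=7: holds
All positions satisfy it → formula holds.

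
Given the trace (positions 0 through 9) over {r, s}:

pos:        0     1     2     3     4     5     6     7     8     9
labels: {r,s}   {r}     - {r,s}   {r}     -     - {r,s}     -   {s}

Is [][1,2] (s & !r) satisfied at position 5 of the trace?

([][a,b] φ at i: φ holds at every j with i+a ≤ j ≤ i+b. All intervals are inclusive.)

Check (s & !r) at every j in [6,7]:
  j=6: false
  j=7: false
Fails at j=6 → formula fails.

Does not hold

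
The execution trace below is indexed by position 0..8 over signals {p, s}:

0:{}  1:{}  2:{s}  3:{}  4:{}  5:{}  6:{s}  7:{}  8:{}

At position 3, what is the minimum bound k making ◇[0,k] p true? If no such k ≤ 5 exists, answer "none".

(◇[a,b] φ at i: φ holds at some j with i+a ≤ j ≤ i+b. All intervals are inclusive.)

none

Scan j = 3,4,… for p:
  j=3: fails
  j=4: fails
  j=5: fails
  j=6: fails
  j=7: fails
  j=8: fails
No j in [3,8] satisfies it → none.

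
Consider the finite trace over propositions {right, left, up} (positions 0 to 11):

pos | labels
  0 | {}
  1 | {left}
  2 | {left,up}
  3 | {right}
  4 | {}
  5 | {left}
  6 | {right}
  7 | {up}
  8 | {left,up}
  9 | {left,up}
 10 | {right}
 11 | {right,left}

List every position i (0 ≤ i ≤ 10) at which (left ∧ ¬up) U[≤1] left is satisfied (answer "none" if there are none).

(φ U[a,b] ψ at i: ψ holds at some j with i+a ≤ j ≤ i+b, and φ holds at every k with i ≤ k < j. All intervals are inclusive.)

Evaluate at each i in [0,10]:
  i=0: ✗ (lhs fails at k=0 before rhs at j=1)
  i=1: ✓ (rhs at j=1)
  i=2: ✓ (rhs at j=2)
  i=3: ✗ (no rhs in [3,4])
  i=4: ✗ (lhs fails at k=4 before rhs at j=5)
  i=5: ✓ (rhs at j=5)
  i=6: ✗ (no rhs in [6,7])
  i=7: ✗ (lhs fails at k=7 before rhs at j=8)
  i=8: ✓ (rhs at j=8)
  i=9: ✓ (rhs at j=9)
  i=10: ✗ (lhs fails at k=10 before rhs at j=11)

1, 2, 5, 8, 9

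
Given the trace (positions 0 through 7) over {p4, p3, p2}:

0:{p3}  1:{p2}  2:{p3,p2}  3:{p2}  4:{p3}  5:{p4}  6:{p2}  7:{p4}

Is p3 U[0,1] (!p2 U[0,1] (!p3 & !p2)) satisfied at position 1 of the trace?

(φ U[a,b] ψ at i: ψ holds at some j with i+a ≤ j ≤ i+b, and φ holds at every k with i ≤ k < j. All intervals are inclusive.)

Does not hold

Need some j in [1,2] with (!p2 U[0,1] (!p3 & !p2)), and p3 at every k in [1,j-1].
  j=1: (!p2 U[0,1] (!p3 & !p2)) — fails.
  j=2: (!p2 U[0,1] (!p3 & !p2)) — fails.
No j in the window works → until fails.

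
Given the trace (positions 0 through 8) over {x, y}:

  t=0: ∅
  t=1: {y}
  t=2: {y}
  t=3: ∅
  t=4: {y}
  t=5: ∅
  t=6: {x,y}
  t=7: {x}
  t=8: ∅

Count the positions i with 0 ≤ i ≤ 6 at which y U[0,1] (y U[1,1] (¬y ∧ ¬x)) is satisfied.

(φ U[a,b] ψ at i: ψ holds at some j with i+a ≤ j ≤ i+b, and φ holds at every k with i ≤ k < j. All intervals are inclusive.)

3

Evaluate at each i in [0,6]:
  i=0: ✗ (no rhs in [0,1])
  i=1: ✓ (rhs at j=2; lhs holds on [1,1])
  i=2: ✓ (rhs at j=2)
  i=3: ✗ (lhs fails at k=3 before rhs at j=4)
  i=4: ✓ (rhs at j=4)
  i=5: ✗ (no rhs in [5,6])
  i=6: ✗ (no rhs in [6,7])
Positions where it holds: {1, 2, 4} → 3.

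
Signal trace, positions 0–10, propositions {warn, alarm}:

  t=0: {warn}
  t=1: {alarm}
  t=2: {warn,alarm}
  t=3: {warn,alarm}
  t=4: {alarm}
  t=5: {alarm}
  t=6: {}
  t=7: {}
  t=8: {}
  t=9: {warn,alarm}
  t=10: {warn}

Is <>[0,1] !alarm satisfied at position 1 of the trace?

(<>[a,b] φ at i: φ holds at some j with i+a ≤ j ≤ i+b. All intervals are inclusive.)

No

Check !alarm at each j in [1,2]:
  j=1: false
  j=2: false
No position in the window satisfies it → formula fails.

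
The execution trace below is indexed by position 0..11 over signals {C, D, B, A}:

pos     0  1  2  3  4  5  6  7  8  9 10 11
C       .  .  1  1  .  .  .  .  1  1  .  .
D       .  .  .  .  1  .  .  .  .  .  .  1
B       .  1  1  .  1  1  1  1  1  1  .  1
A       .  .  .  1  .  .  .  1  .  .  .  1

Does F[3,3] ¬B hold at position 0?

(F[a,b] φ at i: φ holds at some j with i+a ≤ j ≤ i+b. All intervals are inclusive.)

Holds

Check ¬B at each j in [3,3]:
  j=3: true
Found at j=3 → formula holds.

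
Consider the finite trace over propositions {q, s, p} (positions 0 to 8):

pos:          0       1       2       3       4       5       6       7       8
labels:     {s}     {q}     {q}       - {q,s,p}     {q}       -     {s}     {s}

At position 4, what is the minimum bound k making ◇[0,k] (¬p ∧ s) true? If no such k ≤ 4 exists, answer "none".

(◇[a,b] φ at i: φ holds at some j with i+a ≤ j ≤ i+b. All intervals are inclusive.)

Scan j = 4,5,… for (¬p ∧ s):
  j=4: fails
  j=5: fails
  j=6: fails
  j=7: holds
First hit at j=7, so smallest k = 7-4 = 3.

3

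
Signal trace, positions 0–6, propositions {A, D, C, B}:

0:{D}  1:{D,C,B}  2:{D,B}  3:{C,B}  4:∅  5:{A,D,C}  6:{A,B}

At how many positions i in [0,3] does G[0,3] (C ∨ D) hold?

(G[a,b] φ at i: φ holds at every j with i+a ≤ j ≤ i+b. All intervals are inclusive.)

1

Evaluate at each i in [0,3]:
  i=0: ✓ (all of [0,3])
  i=1: ✗ (fails at j=4)
  i=2: ✗ (fails at j=4)
  i=3: ✗ (fails at j=4)
Positions where it holds: {0} → 1.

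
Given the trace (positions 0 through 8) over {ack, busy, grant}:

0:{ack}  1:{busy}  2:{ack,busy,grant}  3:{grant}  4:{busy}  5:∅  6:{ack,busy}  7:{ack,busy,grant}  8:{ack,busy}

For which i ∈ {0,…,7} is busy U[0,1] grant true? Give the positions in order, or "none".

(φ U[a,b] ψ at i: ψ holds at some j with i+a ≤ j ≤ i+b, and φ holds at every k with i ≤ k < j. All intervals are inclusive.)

1, 2, 3, 6, 7

Evaluate at each i in [0,7]:
  i=0: ✗ (no rhs in [0,1])
  i=1: ✓ (rhs at j=2; lhs holds on [1,1])
  i=2: ✓ (rhs at j=2)
  i=3: ✓ (rhs at j=3)
  i=4: ✗ (no rhs in [4,5])
  i=5: ✗ (no rhs in [5,6])
  i=6: ✓ (rhs at j=7; lhs holds on [6,6])
  i=7: ✓ (rhs at j=7)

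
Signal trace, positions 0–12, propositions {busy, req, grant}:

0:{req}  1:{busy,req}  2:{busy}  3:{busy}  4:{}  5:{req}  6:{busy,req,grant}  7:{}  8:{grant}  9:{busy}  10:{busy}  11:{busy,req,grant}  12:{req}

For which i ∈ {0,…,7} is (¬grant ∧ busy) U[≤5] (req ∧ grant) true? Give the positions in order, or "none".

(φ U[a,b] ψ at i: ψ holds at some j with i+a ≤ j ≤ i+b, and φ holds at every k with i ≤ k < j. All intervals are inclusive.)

6

Evaluate at each i in [0,7]:
  i=0: ✗ (no rhs in [0,5])
  i=1: ✗ (lhs fails at k=4 before rhs at j=6)
  i=2: ✗ (lhs fails at k=4 before rhs at j=6)
  i=3: ✗ (lhs fails at k=4 before rhs at j=6)
  i=4: ✗ (lhs fails at k=4 before rhs at j=6)
  i=5: ✗ (lhs fails at k=5 before rhs at j=6)
  i=6: ✓ (rhs at j=6)
  i=7: ✗ (lhs fails at k=7 before rhs at j=11)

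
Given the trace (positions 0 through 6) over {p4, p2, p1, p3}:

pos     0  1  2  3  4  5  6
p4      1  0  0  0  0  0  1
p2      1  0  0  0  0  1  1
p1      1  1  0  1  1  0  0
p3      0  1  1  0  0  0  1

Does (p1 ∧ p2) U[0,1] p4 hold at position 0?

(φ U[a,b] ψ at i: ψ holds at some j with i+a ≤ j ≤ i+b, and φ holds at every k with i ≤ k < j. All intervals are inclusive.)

Need some j in [0,1] with p4, and (p1 ∧ p2) at every k in [0,j-1].
  j=0: p4 holds; no prefix to check → satisfied.

Holds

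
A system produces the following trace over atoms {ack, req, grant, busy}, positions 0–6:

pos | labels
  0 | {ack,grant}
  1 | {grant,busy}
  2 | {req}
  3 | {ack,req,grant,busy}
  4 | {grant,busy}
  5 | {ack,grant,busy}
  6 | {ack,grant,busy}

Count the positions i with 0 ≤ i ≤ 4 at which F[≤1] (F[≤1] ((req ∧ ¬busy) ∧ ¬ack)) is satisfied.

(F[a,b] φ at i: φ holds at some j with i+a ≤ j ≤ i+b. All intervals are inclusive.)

3

Evaluate at each i in [0,4]:
  i=0: ✓ (witness j=1)
  i=1: ✓ (witness j=1)
  i=2: ✓ (witness j=2)
  i=3: ✗ (none in [3,4])
  i=4: ✗ (none in [4,5])
Positions where it holds: {0, 1, 2} → 3.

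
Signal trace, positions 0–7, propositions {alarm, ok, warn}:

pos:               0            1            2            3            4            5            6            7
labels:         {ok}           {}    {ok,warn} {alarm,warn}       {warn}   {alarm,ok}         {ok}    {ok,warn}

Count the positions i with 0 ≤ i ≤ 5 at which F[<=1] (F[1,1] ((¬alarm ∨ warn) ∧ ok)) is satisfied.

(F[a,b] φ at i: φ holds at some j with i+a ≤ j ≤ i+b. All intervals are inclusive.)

Evaluate at each i in [0,5]:
  i=0: ✓ (witness j=1)
  i=1: ✓ (witness j=1)
  i=2: ✗ (none in [2,3])
  i=3: ✗ (none in [3,4])
  i=4: ✓ (witness j=5)
  i=5: ✓ (witness j=5)
Positions where it holds: {0, 1, 4, 5} → 4.

4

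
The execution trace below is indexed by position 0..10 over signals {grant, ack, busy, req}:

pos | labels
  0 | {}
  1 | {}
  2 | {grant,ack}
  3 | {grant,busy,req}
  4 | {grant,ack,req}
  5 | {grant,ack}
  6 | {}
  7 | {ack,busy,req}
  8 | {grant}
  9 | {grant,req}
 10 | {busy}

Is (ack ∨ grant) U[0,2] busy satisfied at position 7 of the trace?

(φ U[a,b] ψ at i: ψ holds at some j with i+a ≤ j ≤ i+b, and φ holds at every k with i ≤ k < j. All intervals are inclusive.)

Need some j in [7,9] with busy, and (ack ∨ grant) at every k in [7,j-1].
  j=7: busy holds; no prefix to check → satisfied.

Holds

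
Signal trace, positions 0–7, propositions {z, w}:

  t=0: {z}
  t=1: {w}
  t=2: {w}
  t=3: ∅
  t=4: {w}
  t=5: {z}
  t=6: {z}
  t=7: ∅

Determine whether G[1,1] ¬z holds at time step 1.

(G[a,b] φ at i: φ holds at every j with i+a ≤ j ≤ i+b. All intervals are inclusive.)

Check ¬z at every j in [2,2]:
  j=2: true
All positions satisfy it → formula holds.

Yes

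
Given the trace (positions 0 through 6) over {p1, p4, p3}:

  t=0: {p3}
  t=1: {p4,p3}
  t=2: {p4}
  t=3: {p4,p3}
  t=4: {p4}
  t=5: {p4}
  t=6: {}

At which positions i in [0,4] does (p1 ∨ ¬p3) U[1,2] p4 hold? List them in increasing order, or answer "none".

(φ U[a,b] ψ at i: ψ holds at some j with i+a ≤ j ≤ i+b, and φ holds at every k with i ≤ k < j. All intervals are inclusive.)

2, 4

Evaluate at each i in [0,4]:
  i=0: ✗ (lhs fails at k=0 before rhs at j=1)
  i=1: ✗ (lhs fails at k=1 before rhs at j=2)
  i=2: ✓ (rhs at j=3; lhs holds on [2,2])
  i=3: ✗ (lhs fails at k=3 before rhs at j=4)
  i=4: ✓ (rhs at j=5; lhs holds on [4,4])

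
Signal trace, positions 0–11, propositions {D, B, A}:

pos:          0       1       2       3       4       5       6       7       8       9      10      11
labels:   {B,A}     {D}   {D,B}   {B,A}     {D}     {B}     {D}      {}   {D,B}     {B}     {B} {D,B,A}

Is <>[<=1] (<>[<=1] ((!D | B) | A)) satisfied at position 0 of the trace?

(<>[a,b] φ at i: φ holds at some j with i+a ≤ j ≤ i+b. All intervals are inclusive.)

Check <>[<=1] ((!D | B) | A) at each j in [0,1]:
  j=0: holds (witness at 0)
  j=1: holds (witness at 2)
Found at j=0 → formula holds.

Holds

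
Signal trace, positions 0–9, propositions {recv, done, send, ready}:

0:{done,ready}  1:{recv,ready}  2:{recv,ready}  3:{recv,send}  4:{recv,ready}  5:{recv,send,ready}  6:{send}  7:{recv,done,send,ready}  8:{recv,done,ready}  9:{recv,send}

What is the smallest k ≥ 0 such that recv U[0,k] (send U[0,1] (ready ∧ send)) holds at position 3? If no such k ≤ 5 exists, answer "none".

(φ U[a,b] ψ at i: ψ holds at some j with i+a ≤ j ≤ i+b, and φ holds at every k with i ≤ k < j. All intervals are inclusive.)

Need earliest j ≥ 3 with (send U[0,1] (ready ∧ send)), and recv at every k in [3,j-1].
  j=3: rhs fails.
  j=4: rhs fails.
  j=5: rhs holds; lhs holds on [3,4]. k = 2.

2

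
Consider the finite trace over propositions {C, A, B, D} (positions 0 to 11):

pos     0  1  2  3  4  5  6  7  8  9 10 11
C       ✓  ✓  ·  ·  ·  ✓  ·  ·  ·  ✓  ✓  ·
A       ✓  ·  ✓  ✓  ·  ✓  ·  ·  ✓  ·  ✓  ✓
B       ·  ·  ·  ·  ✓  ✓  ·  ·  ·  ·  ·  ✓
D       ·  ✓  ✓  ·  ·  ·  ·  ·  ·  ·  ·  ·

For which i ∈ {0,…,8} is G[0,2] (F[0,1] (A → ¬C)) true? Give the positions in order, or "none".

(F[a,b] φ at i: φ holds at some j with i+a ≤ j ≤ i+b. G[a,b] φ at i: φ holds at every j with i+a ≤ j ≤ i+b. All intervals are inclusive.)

Evaluate at each i in [0,8]:
  i=0: ✓ (all of [0,2])
  i=1: ✓ (all of [1,3])
  i=2: ✓ (all of [2,4])
  i=3: ✓ (all of [3,5])
  i=4: ✓ (all of [4,6])
  i=5: ✓ (all of [5,7])
  i=6: ✓ (all of [6,8])
  i=7: ✓ (all of [7,9])
  i=8: ✓ (all of [8,10])

0, 1, 2, 3, 4, 5, 6, 7, 8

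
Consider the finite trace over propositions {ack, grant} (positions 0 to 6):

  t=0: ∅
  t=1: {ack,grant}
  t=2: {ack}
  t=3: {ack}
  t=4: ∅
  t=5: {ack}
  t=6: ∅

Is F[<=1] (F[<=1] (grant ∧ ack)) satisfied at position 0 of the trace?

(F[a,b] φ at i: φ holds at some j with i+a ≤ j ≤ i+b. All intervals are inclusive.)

Check F[<=1] (grant ∧ ack) at each j in [0,1]:
  j=0: holds (witness at 1)
  j=1: holds (witness at 1)
Found at j=0 → formula holds.

True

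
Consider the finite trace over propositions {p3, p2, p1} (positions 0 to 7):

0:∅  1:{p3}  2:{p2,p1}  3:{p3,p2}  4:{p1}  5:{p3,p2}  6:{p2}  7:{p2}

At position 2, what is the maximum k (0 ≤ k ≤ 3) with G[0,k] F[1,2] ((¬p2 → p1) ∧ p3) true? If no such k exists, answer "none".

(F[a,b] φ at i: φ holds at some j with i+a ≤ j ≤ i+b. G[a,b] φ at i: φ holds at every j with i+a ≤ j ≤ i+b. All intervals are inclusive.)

F[1,2] ((¬p2 → p1) ∧ p3) must hold from j=2 onward; find where it first fails.
  j=2: holds
  j=3: holds
  j=4: holds
  j=5: fails
Holds on [2,4], so largest k = 2.

2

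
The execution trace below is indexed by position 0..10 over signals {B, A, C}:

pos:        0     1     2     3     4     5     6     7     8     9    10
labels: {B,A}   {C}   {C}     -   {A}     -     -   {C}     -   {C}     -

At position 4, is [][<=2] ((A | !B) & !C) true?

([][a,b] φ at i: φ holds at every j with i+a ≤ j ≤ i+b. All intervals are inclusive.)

Yes

Check ((A | !B) & !C) at every j in [4,6]:
  j=4: true
  j=5: true
  j=6: true
All positions satisfy it → formula holds.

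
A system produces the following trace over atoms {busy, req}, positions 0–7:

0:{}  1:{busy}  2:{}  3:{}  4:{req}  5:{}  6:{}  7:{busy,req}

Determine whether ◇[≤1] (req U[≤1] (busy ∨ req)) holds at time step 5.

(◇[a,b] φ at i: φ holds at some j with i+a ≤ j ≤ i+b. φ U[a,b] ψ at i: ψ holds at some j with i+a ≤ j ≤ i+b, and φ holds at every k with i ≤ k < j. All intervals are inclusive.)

Does not hold

Check (req U[≤1] (busy ∨ req)) at each j in [5,6]:
  j=5: fails
  j=6: fails
No position in the window satisfies it → formula fails.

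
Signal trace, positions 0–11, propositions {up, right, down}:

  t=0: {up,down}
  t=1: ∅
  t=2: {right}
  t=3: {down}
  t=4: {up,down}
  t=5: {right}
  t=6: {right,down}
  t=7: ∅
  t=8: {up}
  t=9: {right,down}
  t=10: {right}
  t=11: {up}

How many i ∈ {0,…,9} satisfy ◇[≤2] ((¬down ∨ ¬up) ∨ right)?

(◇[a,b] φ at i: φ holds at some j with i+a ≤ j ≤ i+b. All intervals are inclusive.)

10

Evaluate at each i in [0,9]:
  i=0: ✓ (witness j=1)
  i=1: ✓ (witness j=1)
  i=2: ✓ (witness j=2)
  i=3: ✓ (witness j=3)
  i=4: ✓ (witness j=5)
  i=5: ✓ (witness j=5)
  i=6: ✓ (witness j=6)
  i=7: ✓ (witness j=7)
  i=8: ✓ (witness j=8)
  i=9: ✓ (witness j=9)
Positions where it holds: {0, 1, 2, 3, 4, 5, 6, 7, 8, 9} → 10.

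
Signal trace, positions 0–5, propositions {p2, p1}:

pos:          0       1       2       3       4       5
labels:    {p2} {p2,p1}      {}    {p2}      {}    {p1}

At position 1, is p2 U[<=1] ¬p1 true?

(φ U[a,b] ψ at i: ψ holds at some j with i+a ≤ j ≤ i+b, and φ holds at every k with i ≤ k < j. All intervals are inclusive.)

True

Need some j in [1,2] with ¬p1, and p2 at every k in [1,j-1].
  j=1: ¬p1 false.
  j=2: ¬p1 holds; p2 holds at every k in [1,1] → satisfied.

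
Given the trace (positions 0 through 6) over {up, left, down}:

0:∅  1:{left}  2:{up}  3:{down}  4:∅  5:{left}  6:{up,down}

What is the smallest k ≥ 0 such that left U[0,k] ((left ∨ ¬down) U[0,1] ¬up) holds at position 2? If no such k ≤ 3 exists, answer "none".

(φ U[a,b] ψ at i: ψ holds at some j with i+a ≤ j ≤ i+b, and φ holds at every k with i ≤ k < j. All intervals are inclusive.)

Need earliest j ≥ 2 with ((left ∨ ¬down) U[0,1] ¬up), and left at every k in [2,j-1].
  j=2: rhs holds (empty prefix). k = 0.

0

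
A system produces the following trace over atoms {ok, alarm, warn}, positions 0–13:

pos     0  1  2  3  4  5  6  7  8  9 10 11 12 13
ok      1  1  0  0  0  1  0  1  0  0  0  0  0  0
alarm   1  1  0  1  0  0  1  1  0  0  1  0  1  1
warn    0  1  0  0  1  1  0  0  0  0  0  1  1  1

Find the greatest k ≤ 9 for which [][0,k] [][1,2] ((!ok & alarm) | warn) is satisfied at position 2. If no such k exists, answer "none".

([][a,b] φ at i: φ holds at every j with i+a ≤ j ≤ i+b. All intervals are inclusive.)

[][1,2] ((!ok & alarm) | warn) must hold from j=2 onward; find where it first fails.
  j=2: holds
  j=3: holds
  j=4: holds
  j=5: fails
Holds on [2,4], so largest k = 2.

2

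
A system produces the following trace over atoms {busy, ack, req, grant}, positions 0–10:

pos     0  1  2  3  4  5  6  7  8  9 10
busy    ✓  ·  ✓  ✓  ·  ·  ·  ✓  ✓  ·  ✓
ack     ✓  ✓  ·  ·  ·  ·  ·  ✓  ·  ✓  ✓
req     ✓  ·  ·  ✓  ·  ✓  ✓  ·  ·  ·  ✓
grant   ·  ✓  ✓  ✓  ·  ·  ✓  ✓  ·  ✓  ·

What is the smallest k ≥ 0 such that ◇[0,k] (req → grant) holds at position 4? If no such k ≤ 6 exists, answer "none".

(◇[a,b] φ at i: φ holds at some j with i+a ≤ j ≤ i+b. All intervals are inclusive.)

Scan j = 4,5,… for (req → grant):
  j=4: holds
First hit at j=4, so smallest k = 4-4 = 0.

0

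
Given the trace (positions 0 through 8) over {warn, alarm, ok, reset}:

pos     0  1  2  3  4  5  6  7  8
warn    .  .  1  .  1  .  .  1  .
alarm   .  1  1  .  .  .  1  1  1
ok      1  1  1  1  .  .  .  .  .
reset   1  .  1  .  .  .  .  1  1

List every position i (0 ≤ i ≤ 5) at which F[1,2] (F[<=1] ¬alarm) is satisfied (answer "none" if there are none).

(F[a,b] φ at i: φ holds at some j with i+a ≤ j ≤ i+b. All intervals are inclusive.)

Evaluate at each i in [0,5]:
  i=0: ✓ (witness j=2)
  i=1: ✓ (witness j=2)
  i=2: ✓ (witness j=3)
  i=3: ✓ (witness j=4)
  i=4: ✓ (witness j=5)
  i=5: ✗ (none in [6,7])

0, 1, 2, 3, 4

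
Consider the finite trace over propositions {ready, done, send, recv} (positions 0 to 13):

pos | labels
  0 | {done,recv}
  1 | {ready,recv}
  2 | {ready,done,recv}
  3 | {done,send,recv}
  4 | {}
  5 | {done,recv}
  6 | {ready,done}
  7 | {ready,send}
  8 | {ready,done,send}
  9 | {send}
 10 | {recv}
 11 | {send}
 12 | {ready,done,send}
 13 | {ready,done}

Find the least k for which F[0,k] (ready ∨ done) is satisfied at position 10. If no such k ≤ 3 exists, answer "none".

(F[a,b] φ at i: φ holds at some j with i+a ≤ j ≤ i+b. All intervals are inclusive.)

Scan j = 10,11,… for (ready ∨ done):
  j=10: fails
  j=11: fails
  j=12: holds
First hit at j=12, so smallest k = 12-10 = 2.

2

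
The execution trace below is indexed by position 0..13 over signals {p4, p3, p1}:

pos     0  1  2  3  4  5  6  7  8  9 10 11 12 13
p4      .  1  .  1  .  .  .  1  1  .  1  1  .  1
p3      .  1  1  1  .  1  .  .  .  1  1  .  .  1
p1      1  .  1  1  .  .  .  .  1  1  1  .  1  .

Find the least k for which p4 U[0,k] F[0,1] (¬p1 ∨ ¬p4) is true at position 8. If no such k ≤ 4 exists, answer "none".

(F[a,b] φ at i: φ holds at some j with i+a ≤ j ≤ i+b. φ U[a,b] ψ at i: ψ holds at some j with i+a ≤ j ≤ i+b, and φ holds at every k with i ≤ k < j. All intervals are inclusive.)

Need earliest j ≥ 8 with F[0,1] (¬p1 ∨ ¬p4), and p4 at every k in [8,j-1].
  j=8: rhs holds (empty prefix). k = 0.

0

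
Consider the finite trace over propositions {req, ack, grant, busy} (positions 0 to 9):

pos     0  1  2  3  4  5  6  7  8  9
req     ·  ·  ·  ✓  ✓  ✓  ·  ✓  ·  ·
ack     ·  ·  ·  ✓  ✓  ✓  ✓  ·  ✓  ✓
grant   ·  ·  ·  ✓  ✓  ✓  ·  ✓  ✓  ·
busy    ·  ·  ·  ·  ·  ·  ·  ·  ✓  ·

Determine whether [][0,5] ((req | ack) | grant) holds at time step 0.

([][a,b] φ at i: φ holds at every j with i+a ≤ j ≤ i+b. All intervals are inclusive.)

Does not hold

Check ((req | ack) | grant) at every j in [0,5]:
  j=0: false
  j=1: false
  j=2: false
  j=3: true
  j=4: true
  j=5: true
Fails at j=0 → formula fails.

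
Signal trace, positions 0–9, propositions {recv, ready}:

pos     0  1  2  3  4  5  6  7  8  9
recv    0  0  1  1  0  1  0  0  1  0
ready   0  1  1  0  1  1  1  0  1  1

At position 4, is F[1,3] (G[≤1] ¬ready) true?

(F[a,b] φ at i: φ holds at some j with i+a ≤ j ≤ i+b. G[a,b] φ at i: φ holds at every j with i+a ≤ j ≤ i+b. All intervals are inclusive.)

Check G[≤1] ¬ready at each j in [5,7]:
  j=5: fails at 5
  j=6: fails at 6
  j=7: fails at 8
No position in the window satisfies it → formula fails.

No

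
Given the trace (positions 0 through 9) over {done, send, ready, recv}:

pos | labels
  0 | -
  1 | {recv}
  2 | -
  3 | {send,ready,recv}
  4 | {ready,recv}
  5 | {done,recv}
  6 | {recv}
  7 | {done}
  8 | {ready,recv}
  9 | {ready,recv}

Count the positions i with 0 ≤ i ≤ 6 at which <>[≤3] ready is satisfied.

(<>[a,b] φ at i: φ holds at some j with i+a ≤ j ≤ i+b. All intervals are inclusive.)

Evaluate at each i in [0,6]:
  i=0: ✓ (witness j=3)
  i=1: ✓ (witness j=3)
  i=2: ✓ (witness j=3)
  i=3: ✓ (witness j=3)
  i=4: ✓ (witness j=4)
  i=5: ✓ (witness j=8)
  i=6: ✓ (witness j=8)
Positions where it holds: {0, 1, 2, 3, 4, 5, 6} → 7.

7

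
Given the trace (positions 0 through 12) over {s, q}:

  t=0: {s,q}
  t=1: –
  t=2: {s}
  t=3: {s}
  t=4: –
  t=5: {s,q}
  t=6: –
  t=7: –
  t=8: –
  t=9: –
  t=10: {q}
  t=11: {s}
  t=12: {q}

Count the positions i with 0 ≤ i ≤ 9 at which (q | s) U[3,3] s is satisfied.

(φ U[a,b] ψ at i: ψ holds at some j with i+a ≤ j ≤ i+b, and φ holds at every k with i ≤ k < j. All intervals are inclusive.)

0

Evaluate at each i in [0,9]:
  i=0: ✗ (lhs fails at k=1 before rhs at j=3)
  i=1: ✗ (no rhs in [4,4])
  i=2: ✗ (lhs fails at k=4 before rhs at j=5)
  i=3: ✗ (no rhs in [6,6])
  i=4: ✗ (no rhs in [7,7])
  i=5: ✗ (no rhs in [8,8])
  i=6: ✗ (no rhs in [9,9])
  i=7: ✗ (no rhs in [10,10])
  i=8: ✗ (lhs fails at k=8 before rhs at j=11)
  i=9: ✗ (no rhs in [12,12])
Positions where it holds: {} → 0.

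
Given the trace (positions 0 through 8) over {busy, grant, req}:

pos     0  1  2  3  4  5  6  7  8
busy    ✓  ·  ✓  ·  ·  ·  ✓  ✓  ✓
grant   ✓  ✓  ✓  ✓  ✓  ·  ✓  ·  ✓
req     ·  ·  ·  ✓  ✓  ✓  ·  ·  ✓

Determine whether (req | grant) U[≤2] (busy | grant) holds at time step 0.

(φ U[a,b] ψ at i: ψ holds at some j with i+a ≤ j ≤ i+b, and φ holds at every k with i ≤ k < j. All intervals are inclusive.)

True

Need some j in [0,2] with (busy | grant), and (req | grant) at every k in [0,j-1].
  j=0: (busy | grant) holds; no prefix to check → satisfied.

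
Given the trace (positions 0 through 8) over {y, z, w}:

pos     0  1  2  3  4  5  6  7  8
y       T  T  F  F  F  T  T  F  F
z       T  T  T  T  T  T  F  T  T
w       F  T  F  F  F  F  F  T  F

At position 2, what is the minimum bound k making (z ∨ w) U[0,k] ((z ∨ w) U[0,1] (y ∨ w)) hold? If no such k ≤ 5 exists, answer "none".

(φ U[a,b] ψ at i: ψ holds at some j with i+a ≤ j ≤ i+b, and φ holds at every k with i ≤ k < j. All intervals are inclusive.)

Need earliest j ≥ 2 with ((z ∨ w) U[0,1] (y ∨ w)), and (z ∨ w) at every k in [2,j-1].
  j=2: rhs fails.
  j=3: rhs fails.
  j=4: rhs holds; lhs holds on [2,3]. k = 2.

2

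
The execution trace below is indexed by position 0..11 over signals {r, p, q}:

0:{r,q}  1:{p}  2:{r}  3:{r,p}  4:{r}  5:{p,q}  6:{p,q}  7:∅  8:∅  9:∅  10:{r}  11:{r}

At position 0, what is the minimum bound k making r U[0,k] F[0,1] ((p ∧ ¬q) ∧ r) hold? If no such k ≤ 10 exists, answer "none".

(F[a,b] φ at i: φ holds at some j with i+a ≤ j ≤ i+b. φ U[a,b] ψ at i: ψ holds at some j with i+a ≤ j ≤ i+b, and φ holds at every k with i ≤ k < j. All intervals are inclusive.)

Need earliest j ≥ 0 with F[0,1] ((p ∧ ¬q) ∧ r), and r at every k in [0,j-1].
  j=0: rhs fails.
  j=1: rhs fails.
  j=2: rhs holds but lhs fails at k=1.
  j=3: rhs holds but lhs fails at k=1.
  j=4: rhs fails.
  j=5: rhs fails.
  j=6: rhs fails.
  j=7: rhs fails.
  j=8: rhs fails.
  j=9: rhs fails.
  j=10: rhs fails.
No witness within the range → none.

none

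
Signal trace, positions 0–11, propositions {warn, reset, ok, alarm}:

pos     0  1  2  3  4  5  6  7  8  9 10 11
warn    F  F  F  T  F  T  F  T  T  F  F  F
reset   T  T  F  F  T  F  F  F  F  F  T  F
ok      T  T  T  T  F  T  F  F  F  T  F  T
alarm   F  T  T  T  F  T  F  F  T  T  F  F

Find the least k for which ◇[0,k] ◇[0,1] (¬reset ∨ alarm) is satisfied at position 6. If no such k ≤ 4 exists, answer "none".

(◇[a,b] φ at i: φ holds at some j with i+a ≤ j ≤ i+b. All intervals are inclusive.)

Scan j = 6,7,… for ◇[0,1] (¬reset ∨ alarm):
  j=6: holds
First hit at j=6, so smallest k = 6-6 = 0.

0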